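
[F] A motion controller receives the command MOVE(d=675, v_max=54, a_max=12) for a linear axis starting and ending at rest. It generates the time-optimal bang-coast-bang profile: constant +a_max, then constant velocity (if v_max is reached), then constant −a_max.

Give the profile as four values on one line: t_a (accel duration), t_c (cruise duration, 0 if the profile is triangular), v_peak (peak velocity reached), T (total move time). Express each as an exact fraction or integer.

v_max²/a_max = 54²/12 = 243
675 ≥ 243 so v_max reached
t_a = 54/12 = 9/2; v_peak = 54
d_cruise = 675 − 243 = 432; t_c = 432/54 = 8
T = 2·9/2 + 8 = 17

t_a=9/2 t_c=8 v_peak=54 T=17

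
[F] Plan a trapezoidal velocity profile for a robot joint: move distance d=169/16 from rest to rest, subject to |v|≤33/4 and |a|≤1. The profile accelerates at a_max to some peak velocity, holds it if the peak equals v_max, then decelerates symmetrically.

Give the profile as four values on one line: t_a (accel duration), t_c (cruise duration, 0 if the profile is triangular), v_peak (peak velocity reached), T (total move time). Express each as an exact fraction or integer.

vₘ²/aₘ = (33/4)²/1 = 1089/16
169/16 < 1089/16 ⇒ no cruise
v_peak = √(169/16·1) = √(169/16) = 13/4
t_a = (13/4)/1 = 13/4; t_c = 0
T = 2·13/4 = 13/2

t_a=13/4 t_c=0 v_peak=13/4 T=13/2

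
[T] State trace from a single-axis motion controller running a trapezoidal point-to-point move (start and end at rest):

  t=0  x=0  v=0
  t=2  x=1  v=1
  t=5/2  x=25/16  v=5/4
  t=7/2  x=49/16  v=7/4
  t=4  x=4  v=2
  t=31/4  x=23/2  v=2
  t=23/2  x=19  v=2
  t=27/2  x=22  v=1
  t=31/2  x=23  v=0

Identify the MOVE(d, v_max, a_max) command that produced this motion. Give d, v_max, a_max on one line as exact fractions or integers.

final state: t=31/2, x=23, v=0 → d = 23
a_max = (1−0)/(2−0) = 1/2
max v = 2 over t∈[4,23/2] → v_max = 2
check: 2·(4+15/2) = 23 ✓

d=23 v_max=2 a_max=1/2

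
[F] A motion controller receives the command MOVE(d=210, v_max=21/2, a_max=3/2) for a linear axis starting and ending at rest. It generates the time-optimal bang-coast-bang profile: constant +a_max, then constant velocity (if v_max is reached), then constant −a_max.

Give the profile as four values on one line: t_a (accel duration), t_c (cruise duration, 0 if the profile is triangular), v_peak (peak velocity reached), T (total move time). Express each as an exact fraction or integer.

(v_max)²/a_max = (21/2)²/(3/2) = 147/2
210 ≥ 147/2 → trapezoidal
t_a = (21/2)/(3/2) = 7; v_peak = 21/2
d_cruise = 210 − 147/2 = 273/2; t_c = (273/2)/(21/2) = 13
T = 2·7 + 13 = 27

t_a=7 t_c=13 v_peak=21/2 T=27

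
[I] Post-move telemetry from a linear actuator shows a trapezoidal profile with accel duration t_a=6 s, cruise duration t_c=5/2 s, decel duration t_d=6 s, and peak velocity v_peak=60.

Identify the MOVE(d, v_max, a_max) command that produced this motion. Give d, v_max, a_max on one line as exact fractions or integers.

a_max = 60/6 = 10
d_a = ½·60·6 = 180; d_c = 60·5/2 = 150
d = 2·180 + 150 = 510
t_c = 5/2 > 0 → v_max = v_peak = 60

d=510 v_max=60 a_max=10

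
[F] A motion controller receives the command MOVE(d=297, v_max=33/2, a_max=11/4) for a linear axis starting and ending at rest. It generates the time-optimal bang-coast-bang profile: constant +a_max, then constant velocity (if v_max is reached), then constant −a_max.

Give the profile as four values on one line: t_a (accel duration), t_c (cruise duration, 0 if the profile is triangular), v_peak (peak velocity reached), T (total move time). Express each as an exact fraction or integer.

t_a=6 t_c=12 v_peak=33/2 T=24

v_max²/a_max = (33/2)²/(11/4) = 99
297 ≥ 99 → trapezoidal
t_a = (33/2)/(11/4) = 6; v_peak = 33/2
d_cruise = 297 − 99 = 198; t_c = 198/(33/2) = 12
T = 2·6 + 12 = 24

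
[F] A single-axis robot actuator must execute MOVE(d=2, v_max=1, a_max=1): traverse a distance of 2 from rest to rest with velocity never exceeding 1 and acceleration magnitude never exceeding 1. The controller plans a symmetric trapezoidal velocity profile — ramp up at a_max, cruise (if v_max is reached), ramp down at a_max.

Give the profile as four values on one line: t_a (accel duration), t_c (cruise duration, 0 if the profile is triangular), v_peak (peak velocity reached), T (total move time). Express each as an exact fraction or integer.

(v_max)²/a_max = 1²/1 = 1
2 ≥ 1 so v_max reached
t_a = 1/1 = 1; v_peak = 1
d_cruise = 2 − 1 = 1; t_c = 1/1 = 1
T = 2·1 + 1 = 3

t_a=1 t_c=1 v_peak=1 T=3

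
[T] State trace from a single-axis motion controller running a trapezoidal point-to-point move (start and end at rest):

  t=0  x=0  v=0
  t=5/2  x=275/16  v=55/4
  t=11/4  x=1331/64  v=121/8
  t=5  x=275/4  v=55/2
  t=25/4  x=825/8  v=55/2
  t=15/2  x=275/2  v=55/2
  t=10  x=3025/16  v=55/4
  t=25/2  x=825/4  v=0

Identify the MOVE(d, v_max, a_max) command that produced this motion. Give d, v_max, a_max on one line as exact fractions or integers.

final state: t=25/2, x=825/4, v=0 → d = 825/4
a_max = (55/4−0)/(5/2−0) = 11/2
max v = 55/2 over t∈[5,15/2] → v_max = 55/2
check: 55/2·(5+5/2) = 825/4 ✓

d=825/4 v_max=55/2 a_max=11/2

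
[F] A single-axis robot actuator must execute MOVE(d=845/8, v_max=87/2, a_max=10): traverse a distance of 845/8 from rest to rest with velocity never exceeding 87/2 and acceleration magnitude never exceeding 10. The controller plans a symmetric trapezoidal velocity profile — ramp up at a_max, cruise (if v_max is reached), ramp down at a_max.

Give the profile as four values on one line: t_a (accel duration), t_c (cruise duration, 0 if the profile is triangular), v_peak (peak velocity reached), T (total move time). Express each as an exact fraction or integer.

t_a=13/4 t_c=0 v_peak=65/2 T=13/2

(v_max)²/a_max = (87/2)²/10 = 7569/40
845/8 < 7569/40 ⇒ no cruise
v_peak = √(845/8·10) = √(4225/4) = 65/2
t_a = (65/2)/10 = 13/4; t_c = 0
T = 2·13/4 = 13/2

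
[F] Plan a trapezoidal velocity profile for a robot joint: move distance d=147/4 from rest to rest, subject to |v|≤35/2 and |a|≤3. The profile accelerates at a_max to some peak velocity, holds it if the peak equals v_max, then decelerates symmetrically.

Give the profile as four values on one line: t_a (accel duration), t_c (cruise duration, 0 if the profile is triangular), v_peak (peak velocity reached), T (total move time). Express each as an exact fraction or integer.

t_a=7/2 t_c=0 v_peak=21/2 T=7

(v_max)²/a_max = (35/2)²/3 = 1225/12
147/4 < 1225/12 → triangular
v_peak = √(147/4·3) = √(441/4) = 21/2
t_a = (21/2)/3 = 7/2; t_c = 0
T = 2·7/2 = 7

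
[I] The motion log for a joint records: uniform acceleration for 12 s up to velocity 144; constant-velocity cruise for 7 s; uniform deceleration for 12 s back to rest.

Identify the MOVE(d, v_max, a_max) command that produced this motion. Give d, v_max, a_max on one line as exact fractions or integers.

a_max = 144/12 = 12
d_a = ½·144·12 = 864; d_c = 144·7 = 1008
d = 2·864 + 1008 = 2736
t_c = 7 > 0 ⇒ limit active, v_max = 144

d=2736 v_max=144 a_max=12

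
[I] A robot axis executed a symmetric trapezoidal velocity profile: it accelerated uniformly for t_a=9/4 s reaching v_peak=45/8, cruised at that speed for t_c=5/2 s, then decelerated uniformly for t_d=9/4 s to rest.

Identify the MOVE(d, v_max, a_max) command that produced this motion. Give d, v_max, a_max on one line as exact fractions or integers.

d=855/32 v_max=45/8 a_max=5/2

a_max = (45/8)/(9/4) = 5/2
d_a = ½·45/8·9/4 = 405/64; d_c = 45/8·5/2 = 225/16
d = 2·405/64 + 225/16 = 855/32
t_c = 5/2 > 0 ⇒ limit active, v_max = 45/8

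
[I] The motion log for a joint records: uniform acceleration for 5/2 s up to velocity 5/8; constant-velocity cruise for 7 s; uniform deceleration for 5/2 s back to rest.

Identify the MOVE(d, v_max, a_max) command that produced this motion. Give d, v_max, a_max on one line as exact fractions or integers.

d=95/16 v_max=5/8 a_max=1/4

a_max = (5/8)/(5/2) = 1/4
d_a = ½·5/8·5/2 = 25/32; d_c = 5/8·7 = 35/8
d = 2·25/32 + 35/8 = 95/16
t_c = 7 > 0 → v_max = v_peak = 5/8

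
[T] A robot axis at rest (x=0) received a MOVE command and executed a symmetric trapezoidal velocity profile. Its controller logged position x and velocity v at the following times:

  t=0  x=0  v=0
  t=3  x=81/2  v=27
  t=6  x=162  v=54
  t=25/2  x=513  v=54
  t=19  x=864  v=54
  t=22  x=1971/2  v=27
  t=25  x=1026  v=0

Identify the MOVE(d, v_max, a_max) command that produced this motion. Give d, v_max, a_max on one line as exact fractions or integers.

final state: t=25, x=1026, v=0 → d = 1026
a_max = (27−0)/(3−0) = 9
max v = 54 over t∈[6,19] → v_max = 54
check: 54·(6+13) = 1026 ✓

d=1026 v_max=54 a_max=9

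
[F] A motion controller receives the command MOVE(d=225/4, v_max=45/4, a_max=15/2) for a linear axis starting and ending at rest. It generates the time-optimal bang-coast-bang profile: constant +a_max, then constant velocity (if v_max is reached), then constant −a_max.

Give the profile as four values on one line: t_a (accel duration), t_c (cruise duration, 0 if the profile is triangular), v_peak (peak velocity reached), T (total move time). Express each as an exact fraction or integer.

t_a=3/2 t_c=7/2 v_peak=45/4 T=13/2

v_max²/a_max = (45/4)²/(15/2) = 135/8
225/4 ≥ 135/8 ⇒ cruise phase
t_a = (45/4)/(15/2) = 3/2; v_peak = 45/4
d_cruise = 225/4 − 135/8 = 315/8; t_c = (315/8)/(45/4) = 7/2
T = 2·3/2 + 7/2 = 13/2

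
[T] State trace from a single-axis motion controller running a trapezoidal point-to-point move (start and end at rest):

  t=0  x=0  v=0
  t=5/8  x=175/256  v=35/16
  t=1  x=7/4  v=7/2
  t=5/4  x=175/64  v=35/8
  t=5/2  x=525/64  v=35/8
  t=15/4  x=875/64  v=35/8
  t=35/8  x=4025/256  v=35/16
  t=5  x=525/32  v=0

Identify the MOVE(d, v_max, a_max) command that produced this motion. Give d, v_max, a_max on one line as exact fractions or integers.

d=525/32 v_max=35/8 a_max=7/2

final state: t=5, x=525/32, v=0 → d = 525/32
a_max = (35/16−0)/(5/8−0) = 7/2
max v = 35/8 over t∈[5/4,15/4] → v_max = 35/8
check: 35/8·(5/4+5/2) = 525/32 ✓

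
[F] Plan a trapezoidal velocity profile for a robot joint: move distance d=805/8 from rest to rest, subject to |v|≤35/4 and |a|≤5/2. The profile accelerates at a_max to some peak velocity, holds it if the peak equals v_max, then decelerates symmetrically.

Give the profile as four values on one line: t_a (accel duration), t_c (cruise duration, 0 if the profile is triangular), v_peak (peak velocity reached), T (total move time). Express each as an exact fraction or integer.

t_a=7/2 t_c=8 v_peak=35/4 T=15

v_max²/a_max = (35/4)²/(5/2) = 245/8
805/8 ≥ 245/8 so v_max reached
t_a = (35/4)/(5/2) = 7/2; v_peak = 35/4
d_cruise = 805/8 − 245/8 = 70; t_c = 70/(35/4) = 8
T = 2·7/2 + 8 = 15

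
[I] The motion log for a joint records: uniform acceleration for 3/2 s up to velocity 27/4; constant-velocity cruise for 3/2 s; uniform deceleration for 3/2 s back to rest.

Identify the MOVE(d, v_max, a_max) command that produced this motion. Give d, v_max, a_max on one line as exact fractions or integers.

a_max = (27/4)/(3/2) = 9/2
d_a = ½·27/4·3/2 = 81/16; d_c = 27/4·3/2 = 81/8
d = 2·81/16 + 81/8 = 81/4
t_c = 3/2 > 0 so v_max = 27/4

d=81/4 v_max=27/4 a_max=9/2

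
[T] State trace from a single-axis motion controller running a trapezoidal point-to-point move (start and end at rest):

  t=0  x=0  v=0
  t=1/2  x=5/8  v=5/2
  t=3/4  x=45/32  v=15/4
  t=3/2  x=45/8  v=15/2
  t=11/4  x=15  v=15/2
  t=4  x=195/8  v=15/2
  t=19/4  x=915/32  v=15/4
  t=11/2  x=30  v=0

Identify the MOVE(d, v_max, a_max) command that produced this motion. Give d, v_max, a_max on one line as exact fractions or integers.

final state: t=11/2, x=30, v=0 → d = 30
a_max = (5/2−0)/(1/2−0) = 5
max v = 15/2 over t∈[3/2,4] → v_max = 15/2
check: 15/2·(3/2+5/2) = 30 ✓

d=30 v_max=15/2 a_max=5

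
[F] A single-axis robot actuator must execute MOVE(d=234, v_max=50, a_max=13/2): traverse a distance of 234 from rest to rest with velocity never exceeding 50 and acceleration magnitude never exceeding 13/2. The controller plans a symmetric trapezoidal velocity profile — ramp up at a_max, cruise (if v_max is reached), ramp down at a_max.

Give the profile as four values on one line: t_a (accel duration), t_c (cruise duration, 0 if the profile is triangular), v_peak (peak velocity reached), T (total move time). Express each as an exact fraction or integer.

(v_max)²/a_max = 50²/(13/2) = 5000/13
234 < 5000/13 so t_c = 0
v_peak = √(234·13/2) = √1521 = 39
t_a = 39/(13/2) = 6; t_c = 0
T = 2·6 = 12

t_a=6 t_c=0 v_peak=39 T=12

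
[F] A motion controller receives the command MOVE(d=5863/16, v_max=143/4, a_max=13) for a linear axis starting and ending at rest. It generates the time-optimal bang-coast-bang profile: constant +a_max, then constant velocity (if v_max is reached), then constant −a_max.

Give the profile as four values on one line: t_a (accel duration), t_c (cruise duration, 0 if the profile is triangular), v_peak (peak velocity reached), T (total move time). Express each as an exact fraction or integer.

t_a=11/4 t_c=15/2 v_peak=143/4 T=13

vₘ²/aₘ = (143/4)²/13 = 1573/16
5863/16 ≥ 1573/16 so v_max reached
t_a = (143/4)/13 = 11/4; v_peak = 143/4
d_cruise = 5863/16 − 1573/16 = 2145/8; t_c = (2145/8)/(143/4) = 15/2
T = 2·11/4 + 15/2 = 13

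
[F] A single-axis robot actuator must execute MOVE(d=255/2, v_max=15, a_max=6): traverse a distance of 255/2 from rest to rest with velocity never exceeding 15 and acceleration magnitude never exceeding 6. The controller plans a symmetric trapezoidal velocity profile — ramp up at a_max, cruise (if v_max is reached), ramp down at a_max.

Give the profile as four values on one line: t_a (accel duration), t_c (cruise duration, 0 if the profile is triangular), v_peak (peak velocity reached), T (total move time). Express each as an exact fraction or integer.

t_a=5/2 t_c=6 v_peak=15 T=11

(v_max)²/a_max = 15²/6 = 75/2
255/2 ≥ 75/2 so v_max reached
t_a = 15/6 = 5/2; v_peak = 15
d_cruise = 255/2 − 75/2 = 90; t_c = 90/15 = 6
T = 2·5/2 + 6 = 11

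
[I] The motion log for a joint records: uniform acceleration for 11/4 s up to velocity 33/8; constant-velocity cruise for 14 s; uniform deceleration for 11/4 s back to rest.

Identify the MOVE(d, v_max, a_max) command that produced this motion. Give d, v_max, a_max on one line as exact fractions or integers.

a_max = (33/8)/(11/4) = 3/2
d_a = ½·33/8·11/4 = 363/64; d_c = 33/8·14 = 231/4
d = 2·363/64 + 231/4 = 2211/32
t_c = 14 > 0 so v_max = 33/8

d=2211/32 v_max=33/8 a_max=3/2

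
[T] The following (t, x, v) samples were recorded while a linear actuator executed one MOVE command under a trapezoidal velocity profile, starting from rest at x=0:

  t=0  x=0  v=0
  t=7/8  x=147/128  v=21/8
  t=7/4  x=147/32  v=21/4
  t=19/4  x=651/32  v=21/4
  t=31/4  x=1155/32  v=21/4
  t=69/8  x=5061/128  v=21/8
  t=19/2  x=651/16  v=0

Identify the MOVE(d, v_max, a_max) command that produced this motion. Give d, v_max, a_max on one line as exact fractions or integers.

d=651/16 v_max=21/4 a_max=3

final state: t=19/2, x=651/16, v=0 → d = 651/16
a_max = (21/8−0)/(7/8−0) = 3
max v = 21/4 over t∈[7/4,31/4] → v_max = 21/4
check: 21/4·(7/4+6) = 651/16 ✓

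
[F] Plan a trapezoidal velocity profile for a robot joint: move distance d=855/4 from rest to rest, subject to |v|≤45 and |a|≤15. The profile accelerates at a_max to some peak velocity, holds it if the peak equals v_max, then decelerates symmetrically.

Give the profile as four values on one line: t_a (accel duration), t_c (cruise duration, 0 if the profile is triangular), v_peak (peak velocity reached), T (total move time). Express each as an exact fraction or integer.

t_a=3 t_c=7/4 v_peak=45 T=31/4

(v_max)²/a_max = 45²/15 = 135
855/4 ≥ 135 ⇒ cruise phase
t_a = 45/15 = 3; v_peak = 45
d_cruise = 855/4 − 135 = 315/4; t_c = (315/4)/45 = 7/4
T = 2·3 + 7/4 = 31/4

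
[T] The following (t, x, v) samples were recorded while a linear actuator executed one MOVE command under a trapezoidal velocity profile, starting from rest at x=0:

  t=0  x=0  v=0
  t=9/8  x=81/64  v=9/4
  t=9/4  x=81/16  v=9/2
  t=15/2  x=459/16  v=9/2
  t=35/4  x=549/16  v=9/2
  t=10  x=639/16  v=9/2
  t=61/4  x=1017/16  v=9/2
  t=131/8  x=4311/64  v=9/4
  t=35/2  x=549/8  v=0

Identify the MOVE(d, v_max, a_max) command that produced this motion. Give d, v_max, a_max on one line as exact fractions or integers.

d=549/8 v_max=9/2 a_max=2

final state: t=35/2, x=549/8, v=0 → d = 549/8
a_max = (9/4−0)/(9/8−0) = 2
max v = 9/2 over t∈[9/4,61/4] → v_max = 9/2
check: 9/2·(9/4+13) = 549/8 ✓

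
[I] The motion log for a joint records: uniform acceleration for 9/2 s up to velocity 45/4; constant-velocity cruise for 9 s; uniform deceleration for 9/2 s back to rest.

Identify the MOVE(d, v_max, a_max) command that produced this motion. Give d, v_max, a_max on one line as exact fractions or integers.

a_max = (45/4)/(9/2) = 5/2
d_a = ½·45/4·9/2 = 405/16; d_c = 45/4·9 = 405/4
d = 2·405/16 + 405/4 = 1215/8
t_c = 9 > 0 → v_max = v_peak = 45/4

d=1215/8 v_max=45/4 a_max=5/2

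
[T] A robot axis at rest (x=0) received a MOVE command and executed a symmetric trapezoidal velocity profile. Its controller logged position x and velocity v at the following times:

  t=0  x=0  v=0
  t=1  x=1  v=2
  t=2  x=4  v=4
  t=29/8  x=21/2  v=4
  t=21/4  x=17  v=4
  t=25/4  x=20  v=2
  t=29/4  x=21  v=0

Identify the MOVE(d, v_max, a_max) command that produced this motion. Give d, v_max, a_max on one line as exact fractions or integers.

d=21 v_max=4 a_max=2

final state: t=29/4, x=21, v=0 → d = 21
a_max = (2−0)/(1−0) = 2
max v = 4 over t∈[2,21/4] → v_max = 4
check: 4·(2+13/4) = 21 ✓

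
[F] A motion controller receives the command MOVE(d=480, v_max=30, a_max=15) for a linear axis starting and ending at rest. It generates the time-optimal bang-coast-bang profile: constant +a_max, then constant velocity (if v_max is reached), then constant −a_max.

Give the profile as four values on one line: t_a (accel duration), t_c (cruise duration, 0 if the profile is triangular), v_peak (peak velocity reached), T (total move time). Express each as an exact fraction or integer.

t_a=2 t_c=14 v_peak=30 T=18

(v_max)²/a_max = 30²/15 = 60
480 ≥ 60 so v_max reached
t_a = 30/15 = 2; v_peak = 30
d_cruise = 480 − 60 = 420; t_c = 420/30 = 14
T = 2·2 + 14 = 18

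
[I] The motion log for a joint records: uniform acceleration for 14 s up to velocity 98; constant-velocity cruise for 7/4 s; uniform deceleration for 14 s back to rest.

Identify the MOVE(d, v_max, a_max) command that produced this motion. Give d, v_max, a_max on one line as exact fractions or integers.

d=3087/2 v_max=98 a_max=7

a_max = 98/14 = 7
d_a = ½·98·14 = 686; d_c = 98·7/4 = 343/2
d = 2·686 + 343/2 = 3087/2
t_c = 7/4 > 0 so v_max = 98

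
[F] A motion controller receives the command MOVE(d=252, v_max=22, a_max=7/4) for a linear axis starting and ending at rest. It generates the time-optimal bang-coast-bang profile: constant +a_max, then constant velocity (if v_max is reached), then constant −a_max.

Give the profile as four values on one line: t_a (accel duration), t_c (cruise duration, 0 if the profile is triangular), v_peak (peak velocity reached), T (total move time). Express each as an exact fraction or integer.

t_a=12 t_c=0 v_peak=21 T=24

(v_max)²/a_max = 22²/(7/4) = 1936/7
252 < 1936/7 → triangular
v_peak = √(252·7/4) = √441 = 21
t_a = 21/(7/4) = 12; t_c = 0
T = 2·12 = 24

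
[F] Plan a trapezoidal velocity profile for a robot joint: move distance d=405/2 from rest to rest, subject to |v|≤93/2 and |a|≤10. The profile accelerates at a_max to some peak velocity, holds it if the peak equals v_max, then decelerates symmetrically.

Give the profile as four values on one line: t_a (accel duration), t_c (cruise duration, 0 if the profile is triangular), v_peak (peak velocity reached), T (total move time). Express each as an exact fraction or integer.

v_max²/a_max = (93/2)²/10 = 8649/40
405/2 < 8649/40 ⇒ no cruise
v_peak = √(405/2·10) = √2025 = 45
t_a = 45/10 = 9/2; t_c = 0
T = 2·9/2 = 9

t_a=9/2 t_c=0 v_peak=45 T=9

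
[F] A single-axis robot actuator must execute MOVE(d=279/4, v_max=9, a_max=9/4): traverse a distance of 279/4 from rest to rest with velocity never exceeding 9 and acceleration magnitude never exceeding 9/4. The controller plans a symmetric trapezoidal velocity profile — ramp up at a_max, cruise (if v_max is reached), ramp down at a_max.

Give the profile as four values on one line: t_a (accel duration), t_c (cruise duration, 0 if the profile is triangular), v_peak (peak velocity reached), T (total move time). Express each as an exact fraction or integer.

(v_max)²/a_max = 9²/(9/4) = 36
279/4 ≥ 36 → trapezoidal
t_a = 9/(9/4) = 4; v_peak = 9
d_cruise = 279/4 − 36 = 135/4; t_c = (135/4)/9 = 15/4
T = 2·4 + 15/4 = 47/4

t_a=4 t_c=15/4 v_peak=9 T=47/4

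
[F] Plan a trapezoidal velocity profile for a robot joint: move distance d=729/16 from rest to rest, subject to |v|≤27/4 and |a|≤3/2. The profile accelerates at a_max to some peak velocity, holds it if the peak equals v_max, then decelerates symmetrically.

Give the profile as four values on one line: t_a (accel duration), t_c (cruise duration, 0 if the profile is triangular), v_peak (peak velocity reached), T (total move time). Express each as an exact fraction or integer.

(v_max)²/a_max = (27/4)²/(3/2) = 243/8
729/16 ≥ 243/8 → trapezoidal
t_a = (27/4)/(3/2) = 9/2; v_peak = 27/4
d_cruise = 729/16 − 243/8 = 243/16; t_c = (243/16)/(27/4) = 9/4
T = 2·9/2 + 9/4 = 45/4

t_a=9/2 t_c=9/4 v_peak=27/4 T=45/4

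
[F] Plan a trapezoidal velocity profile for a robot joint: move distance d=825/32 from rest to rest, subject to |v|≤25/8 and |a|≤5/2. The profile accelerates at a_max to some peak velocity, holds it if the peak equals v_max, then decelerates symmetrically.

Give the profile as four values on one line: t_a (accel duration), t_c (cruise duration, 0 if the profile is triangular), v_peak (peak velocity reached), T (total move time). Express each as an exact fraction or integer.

vₘ²/aₘ = (25/8)²/(5/2) = 125/32
825/32 ≥ 125/32 → trapezoidal
t_a = (25/8)/(5/2) = 5/4; v_peak = 25/8
d_cruise = 825/32 − 125/32 = 175/8; t_c = (175/8)/(25/8) = 7
T = 2·5/4 + 7 = 19/2

t_a=5/4 t_c=7 v_peak=25/8 T=19/2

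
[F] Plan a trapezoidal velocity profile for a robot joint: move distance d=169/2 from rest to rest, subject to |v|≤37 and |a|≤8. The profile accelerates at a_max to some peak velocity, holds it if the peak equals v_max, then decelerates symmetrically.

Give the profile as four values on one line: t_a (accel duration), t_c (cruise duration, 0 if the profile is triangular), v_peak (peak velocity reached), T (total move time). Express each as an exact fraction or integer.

t_a=13/4 t_c=0 v_peak=26 T=13/2

(v_max)²/a_max = 37²/8 = 1369/8
169/2 < 1369/8 → triangular
v_peak = √(169/2·8) = √676 = 26
t_a = 26/8 = 13/4; t_c = 0
T = 2·13/4 = 13/2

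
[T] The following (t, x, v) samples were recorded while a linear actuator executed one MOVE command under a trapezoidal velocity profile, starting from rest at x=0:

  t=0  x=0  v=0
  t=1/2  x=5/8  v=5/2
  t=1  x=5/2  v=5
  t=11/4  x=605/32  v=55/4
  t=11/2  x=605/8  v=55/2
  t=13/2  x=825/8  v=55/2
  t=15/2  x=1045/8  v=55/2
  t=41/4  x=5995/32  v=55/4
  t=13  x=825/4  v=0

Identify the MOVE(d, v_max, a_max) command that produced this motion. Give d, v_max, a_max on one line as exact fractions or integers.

final state: t=13, x=825/4, v=0 → d = 825/4
a_max = (5/2−0)/(1/2−0) = 5
max v = 55/2 over t∈[11/2,15/2] → v_max = 55/2
check: 55/2·(11/2+2) = 825/4 ✓

d=825/4 v_max=55/2 a_max=5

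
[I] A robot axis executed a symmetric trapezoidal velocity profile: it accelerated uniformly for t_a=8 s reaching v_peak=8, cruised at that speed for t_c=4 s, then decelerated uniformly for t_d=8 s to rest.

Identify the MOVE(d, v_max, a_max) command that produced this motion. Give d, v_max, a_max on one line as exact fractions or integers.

d=96 v_max=8 a_max=1

a_max = 8/8 = 1
d_a = ½·8·8 = 32; d_c = 8·4 = 32
d = 2·32 + 32 = 96
t_c = 4 > 0 ⇒ limit active, v_max = 8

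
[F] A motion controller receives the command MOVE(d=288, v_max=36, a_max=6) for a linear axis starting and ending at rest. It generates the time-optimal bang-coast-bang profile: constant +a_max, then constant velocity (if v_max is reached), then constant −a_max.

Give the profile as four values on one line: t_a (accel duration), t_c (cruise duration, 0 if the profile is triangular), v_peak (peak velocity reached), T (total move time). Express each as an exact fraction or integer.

v_max²/a_max = 36²/6 = 216
288 ≥ 216 so v_max reached
t_a = 36/6 = 6; v_peak = 36
d_cruise = 288 − 216 = 72; t_c = 72/36 = 2
T = 2·6 + 2 = 14

t_a=6 t_c=2 v_peak=36 T=14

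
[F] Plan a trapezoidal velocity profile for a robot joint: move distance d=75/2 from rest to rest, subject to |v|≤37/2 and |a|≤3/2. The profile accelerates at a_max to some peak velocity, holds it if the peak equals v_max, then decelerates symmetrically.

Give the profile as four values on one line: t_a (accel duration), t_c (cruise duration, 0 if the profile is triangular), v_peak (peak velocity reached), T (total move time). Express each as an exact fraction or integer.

v_max²/a_max = (37/2)²/(3/2) = 1369/6
75/2 < 1369/6 → triangular
v_peak = √(75/2·3/2) = √(225/4) = 15/2
t_a = (15/2)/(3/2) = 5; t_c = 0
T = 2·5 = 10

t_a=5 t_c=0 v_peak=15/2 T=10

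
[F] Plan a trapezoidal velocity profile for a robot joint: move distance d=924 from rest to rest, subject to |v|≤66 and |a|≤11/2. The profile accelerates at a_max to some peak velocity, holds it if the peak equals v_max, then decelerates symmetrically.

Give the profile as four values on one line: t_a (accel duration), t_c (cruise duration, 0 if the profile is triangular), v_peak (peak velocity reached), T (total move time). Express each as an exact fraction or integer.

v_max²/a_max = 66²/(11/2) = 792
924 ≥ 792 so v_max reached
t_a = 66/(11/2) = 12; v_peak = 66
d_cruise = 924 − 792 = 132; t_c = 132/66 = 2
T = 2·12 + 2 = 26

t_a=12 t_c=2 v_peak=66 T=26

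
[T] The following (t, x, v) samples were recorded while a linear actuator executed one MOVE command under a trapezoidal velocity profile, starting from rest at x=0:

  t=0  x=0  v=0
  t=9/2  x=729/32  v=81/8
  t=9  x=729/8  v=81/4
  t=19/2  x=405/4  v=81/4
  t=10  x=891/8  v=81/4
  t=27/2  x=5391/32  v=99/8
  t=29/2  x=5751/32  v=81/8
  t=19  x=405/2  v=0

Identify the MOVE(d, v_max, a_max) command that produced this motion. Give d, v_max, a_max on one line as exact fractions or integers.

final state: t=19, x=405/2, v=0 → d = 405/2
a_max = (81/8−0)/(9/2−0) = 9/4
max v = 81/4 over t∈[9,10] → v_max = 81/4
check: 81/4·(9+1) = 405/2 ✓

d=405/2 v_max=81/4 a_max=9/4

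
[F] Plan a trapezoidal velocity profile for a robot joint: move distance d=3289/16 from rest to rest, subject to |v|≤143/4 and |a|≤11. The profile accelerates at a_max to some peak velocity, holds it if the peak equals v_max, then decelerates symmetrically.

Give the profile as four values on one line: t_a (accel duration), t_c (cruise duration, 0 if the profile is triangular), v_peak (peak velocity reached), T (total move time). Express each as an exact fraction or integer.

(v_max)²/a_max = (143/4)²/11 = 1859/16
3289/16 ≥ 1859/16 so v_max reached
t_a = (143/4)/11 = 13/4; v_peak = 143/4
d_cruise = 3289/16 − 1859/16 = 715/8; t_c = (715/8)/(143/4) = 5/2
T = 2·13/4 + 5/2 = 9

t_a=13/4 t_c=5/2 v_peak=143/4 T=9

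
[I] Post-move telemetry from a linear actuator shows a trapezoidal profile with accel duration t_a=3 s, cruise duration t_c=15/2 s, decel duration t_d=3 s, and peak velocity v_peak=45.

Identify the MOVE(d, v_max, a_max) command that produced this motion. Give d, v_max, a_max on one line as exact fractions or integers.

a_max = 45/3 = 15
d_a = ½·45·3 = 135/2; d_c = 45·15/2 = 675/2
d = 2·135/2 + 675/2 = 945/2
t_c = 15/2 > 0 so v_max = 45

d=945/2 v_max=45 a_max=15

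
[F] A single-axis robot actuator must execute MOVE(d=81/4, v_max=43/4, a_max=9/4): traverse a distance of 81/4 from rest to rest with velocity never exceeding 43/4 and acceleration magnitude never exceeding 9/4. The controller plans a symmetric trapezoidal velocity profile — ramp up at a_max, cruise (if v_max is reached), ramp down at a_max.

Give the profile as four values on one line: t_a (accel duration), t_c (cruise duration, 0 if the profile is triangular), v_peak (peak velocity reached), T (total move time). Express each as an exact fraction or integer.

v_max²/a_max = (43/4)²/(9/4) = 1849/36
81/4 < 1849/36 ⇒ no cruise
v_peak = √(81/4·9/4) = √(729/16) = 27/4
t_a = (27/4)/(9/4) = 3; t_c = 0
T = 2·3 = 6

t_a=3 t_c=0 v_peak=27/4 T=6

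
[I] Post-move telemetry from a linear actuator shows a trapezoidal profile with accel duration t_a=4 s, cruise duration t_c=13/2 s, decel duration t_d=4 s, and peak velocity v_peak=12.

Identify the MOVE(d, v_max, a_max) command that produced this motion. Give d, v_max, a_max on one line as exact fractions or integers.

a_max = 12/4 = 3
d_a = ½·12·4 = 24; d_c = 12·13/2 = 78
d = 2·24 + 78 = 126
t_c = 13/2 > 0 so v_max = 12

d=126 v_max=12 a_max=3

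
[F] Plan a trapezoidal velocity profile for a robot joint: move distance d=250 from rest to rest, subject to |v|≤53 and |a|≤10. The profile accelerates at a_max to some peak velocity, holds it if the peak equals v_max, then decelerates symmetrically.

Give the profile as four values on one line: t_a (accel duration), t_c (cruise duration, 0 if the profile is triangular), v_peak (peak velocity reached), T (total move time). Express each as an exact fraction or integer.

(v_max)²/a_max = 53²/10 = 2809/10
250 < 2809/10 → triangular
v_peak = √(250·10) = √2500 = 50
t_a = 50/10 = 5; t_c = 0
T = 2·5 = 10

t_a=5 t_c=0 v_peak=50 T=10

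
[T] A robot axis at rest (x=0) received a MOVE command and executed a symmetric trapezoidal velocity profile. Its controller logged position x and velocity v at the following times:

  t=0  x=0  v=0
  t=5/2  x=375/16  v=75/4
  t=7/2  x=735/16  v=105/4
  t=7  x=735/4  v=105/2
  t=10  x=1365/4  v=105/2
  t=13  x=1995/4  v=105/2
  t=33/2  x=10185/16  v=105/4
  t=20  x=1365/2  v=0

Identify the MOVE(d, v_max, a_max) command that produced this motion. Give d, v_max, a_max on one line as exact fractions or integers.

d=1365/2 v_max=105/2 a_max=15/2

final state: t=20, x=1365/2, v=0 → d = 1365/2
a_max = (75/4−0)/(5/2−0) = 15/2
max v = 105/2 over t∈[7,13] → v_max = 105/2
check: 105/2·(7+6) = 1365/2 ✓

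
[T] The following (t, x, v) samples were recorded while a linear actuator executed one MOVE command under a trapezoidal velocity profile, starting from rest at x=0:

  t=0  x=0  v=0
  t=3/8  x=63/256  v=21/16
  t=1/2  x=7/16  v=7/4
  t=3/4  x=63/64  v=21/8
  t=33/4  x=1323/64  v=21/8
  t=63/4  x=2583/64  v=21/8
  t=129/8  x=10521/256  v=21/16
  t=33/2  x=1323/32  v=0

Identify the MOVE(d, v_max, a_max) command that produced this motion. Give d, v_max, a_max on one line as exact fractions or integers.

final state: t=33/2, x=1323/32, v=0 → d = 1323/32
a_max = (21/16−0)/(3/8−0) = 7/2
max v = 21/8 over t∈[3/4,63/4] → v_max = 21/8
check: 21/8·(3/4+15) = 1323/32 ✓

d=1323/32 v_max=21/8 a_max=7/2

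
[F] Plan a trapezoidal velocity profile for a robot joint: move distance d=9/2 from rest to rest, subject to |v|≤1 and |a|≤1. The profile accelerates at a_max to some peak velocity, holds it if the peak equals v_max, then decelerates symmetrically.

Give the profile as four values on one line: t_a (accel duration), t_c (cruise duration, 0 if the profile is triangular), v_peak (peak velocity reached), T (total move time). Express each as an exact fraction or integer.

t_a=1 t_c=7/2 v_peak=1 T=11/2

(v_max)²/a_max = 1²/1 = 1
9/2 ≥ 1 → trapezoidal
t_a = 1/1 = 1; v_peak = 1
d_cruise = 9/2 − 1 = 7/2; t_c = (7/2)/1 = 7/2
T = 2·1 + 7/2 = 11/2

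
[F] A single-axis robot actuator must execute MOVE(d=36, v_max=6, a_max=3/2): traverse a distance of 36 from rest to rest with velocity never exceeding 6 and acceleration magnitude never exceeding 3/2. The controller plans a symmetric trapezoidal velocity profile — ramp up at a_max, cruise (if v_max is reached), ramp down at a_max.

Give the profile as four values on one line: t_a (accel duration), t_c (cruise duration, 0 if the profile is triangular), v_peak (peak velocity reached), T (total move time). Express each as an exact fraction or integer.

t_a=4 t_c=2 v_peak=6 T=10

vₘ²/aₘ = 6²/(3/2) = 24
36 ≥ 24 ⇒ cruise phase
t_a = 6/(3/2) = 4; v_peak = 6
d_cruise = 36 − 24 = 12; t_c = 12/6 = 2
T = 2·4 + 2 = 10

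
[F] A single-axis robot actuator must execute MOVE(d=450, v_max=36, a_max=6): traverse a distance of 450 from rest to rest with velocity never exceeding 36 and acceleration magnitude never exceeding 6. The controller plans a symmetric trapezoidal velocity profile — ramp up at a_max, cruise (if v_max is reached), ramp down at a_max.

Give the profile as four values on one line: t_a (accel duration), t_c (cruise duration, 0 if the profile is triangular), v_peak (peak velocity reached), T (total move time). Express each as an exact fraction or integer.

v_max²/a_max = 36²/6 = 216
450 ≥ 216 so v_max reached
t_a = 36/6 = 6; v_peak = 36
d_cruise = 450 − 216 = 234; t_c = 234/36 = 13/2
T = 2·6 + 13/2 = 37/2

t_a=6 t_c=13/2 v_peak=36 T=37/2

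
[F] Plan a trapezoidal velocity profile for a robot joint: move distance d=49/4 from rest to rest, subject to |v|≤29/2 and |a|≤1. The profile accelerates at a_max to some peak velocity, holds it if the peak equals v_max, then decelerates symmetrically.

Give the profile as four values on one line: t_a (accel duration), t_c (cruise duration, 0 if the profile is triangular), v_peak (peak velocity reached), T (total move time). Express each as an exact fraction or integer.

v_max²/a_max = (29/2)²/1 = 841/4
49/4 < 841/4 → triangular
v_peak = √(49/4·1) = √(49/4) = 7/2
t_a = (7/2)/1 = 7/2; t_c = 0
T = 2·7/2 = 7

t_a=7/2 t_c=0 v_peak=7/2 T=7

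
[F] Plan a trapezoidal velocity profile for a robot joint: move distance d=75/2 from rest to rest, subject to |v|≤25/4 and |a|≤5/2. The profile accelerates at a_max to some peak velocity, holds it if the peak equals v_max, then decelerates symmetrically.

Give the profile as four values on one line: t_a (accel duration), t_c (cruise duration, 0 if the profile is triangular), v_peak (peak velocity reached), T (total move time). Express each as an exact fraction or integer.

t_a=5/2 t_c=7/2 v_peak=25/4 T=17/2

v_max²/a_max = (25/4)²/(5/2) = 125/8
75/2 ≥ 125/8 → trapezoidal
t_a = (25/4)/(5/2) = 5/2; v_peak = 25/4
d_cruise = 75/2 − 125/8 = 175/8; t_c = (175/8)/(25/4) = 7/2
T = 2·5/2 + 7/2 = 17/2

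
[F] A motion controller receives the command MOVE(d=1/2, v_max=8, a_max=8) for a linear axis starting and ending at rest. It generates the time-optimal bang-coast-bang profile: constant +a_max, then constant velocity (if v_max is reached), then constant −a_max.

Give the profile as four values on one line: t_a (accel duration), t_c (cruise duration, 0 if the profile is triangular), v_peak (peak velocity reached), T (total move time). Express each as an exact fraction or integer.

t_a=1/4 t_c=0 v_peak=2 T=1/2

(v_max)²/a_max = 8²/8 = 8
1/2 < 8 so t_c = 0
v_peak = √(1/2·8) = √4 = 2
t_a = 2/8 = 1/4; t_c = 0
T = 2·1/4 = 1/2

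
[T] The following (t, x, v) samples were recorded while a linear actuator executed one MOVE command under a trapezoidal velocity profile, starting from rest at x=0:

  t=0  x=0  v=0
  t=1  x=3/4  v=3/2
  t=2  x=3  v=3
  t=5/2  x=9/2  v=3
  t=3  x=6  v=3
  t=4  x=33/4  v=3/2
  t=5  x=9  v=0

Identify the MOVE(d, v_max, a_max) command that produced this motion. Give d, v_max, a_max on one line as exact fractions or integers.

d=9 v_max=3 a_max=3/2

final state: t=5, x=9, v=0 → d = 9
a_max = (3/2−0)/(1−0) = 3/2
max v = 3 over t∈[2,3] → v_max = 3
check: 3·(2+1) = 9 ✓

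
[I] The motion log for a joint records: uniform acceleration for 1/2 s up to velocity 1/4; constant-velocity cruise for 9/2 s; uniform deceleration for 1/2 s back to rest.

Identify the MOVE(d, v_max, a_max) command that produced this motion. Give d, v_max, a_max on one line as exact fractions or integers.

a_max = (1/4)/(1/2) = 1/2
d_a = ½·1/4·1/2 = 1/16; d_c = 1/4·9/2 = 9/8
d = 2·1/16 + 9/8 = 5/4
t_c = 9/2 > 0 so v_max = 1/4

d=5/4 v_max=1/4 a_max=1/2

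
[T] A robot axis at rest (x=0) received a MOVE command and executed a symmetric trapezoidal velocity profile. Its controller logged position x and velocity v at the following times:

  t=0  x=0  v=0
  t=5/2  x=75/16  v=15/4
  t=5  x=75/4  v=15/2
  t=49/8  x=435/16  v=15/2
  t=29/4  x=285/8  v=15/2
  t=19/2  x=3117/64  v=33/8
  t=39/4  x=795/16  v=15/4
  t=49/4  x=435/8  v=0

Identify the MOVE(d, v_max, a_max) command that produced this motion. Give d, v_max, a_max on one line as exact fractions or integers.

final state: t=49/4, x=435/8, v=0 → d = 435/8
a_max = (15/4−0)/(5/2−0) = 3/2
max v = 15/2 over t∈[5,29/4] → v_max = 15/2
check: 15/2·(5+9/4) = 435/8 ✓

d=435/8 v_max=15/2 a_max=3/2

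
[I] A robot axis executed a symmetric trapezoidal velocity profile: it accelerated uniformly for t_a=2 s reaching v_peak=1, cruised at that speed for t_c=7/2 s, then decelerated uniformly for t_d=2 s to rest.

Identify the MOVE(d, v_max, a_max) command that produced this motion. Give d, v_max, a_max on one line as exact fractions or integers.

d=11/2 v_max=1 a_max=1/2

a_max = 1/2
d_a = ½·1·2 = 1; d_c = 1·7/2 = 7/2
d = 2·1 + 7/2 = 11/2
t_c = 7/2 > 0 → v_max = v_peak = 1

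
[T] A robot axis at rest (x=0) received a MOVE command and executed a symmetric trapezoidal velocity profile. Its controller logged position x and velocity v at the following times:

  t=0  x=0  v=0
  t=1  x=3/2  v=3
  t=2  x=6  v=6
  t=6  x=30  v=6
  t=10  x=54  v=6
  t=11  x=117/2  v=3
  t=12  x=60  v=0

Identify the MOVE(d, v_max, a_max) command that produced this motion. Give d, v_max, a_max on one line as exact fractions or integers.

d=60 v_max=6 a_max=3

final state: t=12, x=60, v=0 → d = 60
a_max = (3−0)/(1−0) = 3
max v = 6 over t∈[2,10] → v_max = 6
check: 6·(2+8) = 60 ✓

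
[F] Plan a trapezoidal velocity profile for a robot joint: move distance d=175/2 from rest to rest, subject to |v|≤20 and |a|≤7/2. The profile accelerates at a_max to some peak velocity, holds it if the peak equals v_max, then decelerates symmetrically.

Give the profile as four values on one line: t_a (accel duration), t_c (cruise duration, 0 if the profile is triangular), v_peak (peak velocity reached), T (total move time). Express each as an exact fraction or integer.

t_a=5 t_c=0 v_peak=35/2 T=10

v_max²/a_max = 20²/(7/2) = 800/7
175/2 < 800/7 → triangular
v_peak = √(175/2·7/2) = √(1225/4) = 35/2
t_a = (35/2)/(7/2) = 5; t_c = 0
T = 2·5 = 10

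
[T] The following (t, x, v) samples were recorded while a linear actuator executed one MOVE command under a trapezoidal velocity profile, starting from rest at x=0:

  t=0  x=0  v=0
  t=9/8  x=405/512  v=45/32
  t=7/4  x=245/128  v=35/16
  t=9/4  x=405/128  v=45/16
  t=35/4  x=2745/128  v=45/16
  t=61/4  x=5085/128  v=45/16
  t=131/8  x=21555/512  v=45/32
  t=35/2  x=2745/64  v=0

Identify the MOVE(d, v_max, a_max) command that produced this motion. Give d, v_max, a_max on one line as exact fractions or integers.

final state: t=35/2, x=2745/64, v=0 → d = 2745/64
a_max = (45/32−0)/(9/8−0) = 5/4
max v = 45/16 over t∈[9/4,61/4] → v_max = 45/16
check: 45/16·(9/4+13) = 2745/64 ✓

d=2745/64 v_max=45/16 a_max=5/4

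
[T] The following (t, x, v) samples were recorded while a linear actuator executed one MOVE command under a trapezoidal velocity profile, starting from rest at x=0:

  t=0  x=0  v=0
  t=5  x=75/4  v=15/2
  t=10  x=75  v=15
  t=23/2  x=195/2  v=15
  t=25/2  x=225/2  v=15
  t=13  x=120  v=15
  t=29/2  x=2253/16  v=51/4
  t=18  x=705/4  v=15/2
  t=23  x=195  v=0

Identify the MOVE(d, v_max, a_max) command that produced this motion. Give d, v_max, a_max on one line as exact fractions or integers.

final state: t=23, x=195, v=0 → d = 195
a_max = (15/2−0)/(5−0) = 3/2
max v = 15 over t∈[10,13] → v_max = 15
check: 15·(10+3) = 195 ✓

d=195 v_max=15 a_max=3/2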